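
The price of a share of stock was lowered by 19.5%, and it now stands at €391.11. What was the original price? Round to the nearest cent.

€485.85

The overall multiplier applied was 0.805.
So the original price was €391.11 ÷ 0.805 ≈ €485.85.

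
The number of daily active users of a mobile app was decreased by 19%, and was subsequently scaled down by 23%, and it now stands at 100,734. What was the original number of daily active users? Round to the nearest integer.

The overall multiplier applied was 0.81 × 0.77 = 0.6237.
So the original number of daily active users was 100,734 ÷ 0.6237 ≈ 161,510.

161,510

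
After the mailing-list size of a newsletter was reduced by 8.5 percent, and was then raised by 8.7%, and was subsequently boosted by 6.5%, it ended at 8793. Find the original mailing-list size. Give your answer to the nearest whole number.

Undoing the 6.5% increase: 8793 ÷ 1.065 ≈ 8256.338028.
Undoing the 8.7% increase: 8256.338028 ÷ 1.087 ≈ 7595.527165.
Undoing the 8.5% decrease: 7595.527165 ÷ 0.915 ≈ 8301.

8301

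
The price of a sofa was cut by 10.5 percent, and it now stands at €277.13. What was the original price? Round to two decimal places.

The overall multiplier applied was 0.895.
So the original price was €277.13 ÷ 0.895 ≈ €309.64.

€309.64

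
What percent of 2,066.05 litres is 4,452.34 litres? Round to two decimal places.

4,452.34 litres ÷ 2,066.05 litres ≈ 215.50%.

215.50%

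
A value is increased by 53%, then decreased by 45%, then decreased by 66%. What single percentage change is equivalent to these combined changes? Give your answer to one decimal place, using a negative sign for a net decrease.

The combined multiplier is 1.53 × 0.55 × 0.34 = 0.28611.
That corresponds to a decrease of 71.4%.

-71.4%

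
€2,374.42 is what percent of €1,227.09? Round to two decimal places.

€2,374.42 ÷ €1,227.09 ≈ 193.50%.

193.50%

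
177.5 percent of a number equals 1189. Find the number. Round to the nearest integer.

1189 ÷ 1.775 ≈ 670.

670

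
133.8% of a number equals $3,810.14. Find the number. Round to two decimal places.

$2,847.64

$3,810.14 ÷ 1.338 ≈ $2,847.64.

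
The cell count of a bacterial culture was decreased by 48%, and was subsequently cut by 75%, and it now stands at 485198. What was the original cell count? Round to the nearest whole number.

3732292

Undoing the 75% decrease: 485198 ÷ 0.25 = 1940792.
Undoing the 48% decrease: 1940792 ÷ 0.52 ≈ 3732292.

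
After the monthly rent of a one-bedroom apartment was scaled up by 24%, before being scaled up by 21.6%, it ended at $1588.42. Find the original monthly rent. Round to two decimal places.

The overall multiplier applied was 1.24 × 1.216 = 1.50784.
So the original monthly rent was $1588.42 ÷ 1.50784 ≈ $1053.44.

$1053.44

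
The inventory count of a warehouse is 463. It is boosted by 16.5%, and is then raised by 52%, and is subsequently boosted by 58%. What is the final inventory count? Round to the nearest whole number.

16.5% increase: 463 × 1.165 = 539.395.
Apply the 52% increase: 539.395 × 1.52 = 819.8804.
After the 58% increase: 819.8804 × 1.58 = 1295.411032 ≈ 1295.

1295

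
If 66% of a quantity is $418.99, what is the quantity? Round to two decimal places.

$634.83

$418.99 ÷ 0.66 ≈ $634.83.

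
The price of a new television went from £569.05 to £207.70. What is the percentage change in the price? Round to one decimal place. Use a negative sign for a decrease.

-63.5%

Change: £207.70 − £569.05 = -£361.35.
Relative to the original: -£361.35 ÷ £569.05 ≈ -63.5%.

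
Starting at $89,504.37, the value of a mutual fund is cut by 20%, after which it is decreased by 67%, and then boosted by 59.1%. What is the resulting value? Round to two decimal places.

Each change multiplies by a factor: 0.8 × 0.33 × 1.591 = 0.420024.
$89,504.37 × 0.420024 = $37593.98350488 ≈ $37,593.98.

$37,593.98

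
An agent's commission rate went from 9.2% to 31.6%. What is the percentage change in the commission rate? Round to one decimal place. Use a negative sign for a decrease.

243.5%

The change is 31.6 − 9.2 = 22.4 percentage points.
Relative to the original 9.2%, that is 22.4 ÷ 9.2 ≈ 243.5%.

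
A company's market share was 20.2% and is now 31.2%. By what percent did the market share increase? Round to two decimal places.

54.46%

The change is 31.2 − 20.2 = 11.0 percentage points.
Relative to the original 20.2%, that is 11.0 ÷ 20.2 ≈ 54.46%.
So the market share rose by 54.46%.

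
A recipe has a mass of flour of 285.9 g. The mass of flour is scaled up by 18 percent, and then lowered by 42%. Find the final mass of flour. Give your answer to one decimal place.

Apply the 18% increase: 285.9 × 1.18 = 337.362.
After the 42% decrease: 337.362 × 0.58 = 195.66996 ≈ 195.7.

195.7 g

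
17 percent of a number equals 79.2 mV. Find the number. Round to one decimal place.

79.2 mV ÷ 0.17 ≈ 465.9 mV.

465.9 mV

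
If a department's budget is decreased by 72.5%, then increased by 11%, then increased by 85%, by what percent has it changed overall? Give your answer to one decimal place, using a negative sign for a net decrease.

The combined multiplier is 0.275 × 1.11 × 1.85 = 0.5647125.
That corresponds to a decrease of 43.5%.

-43.5%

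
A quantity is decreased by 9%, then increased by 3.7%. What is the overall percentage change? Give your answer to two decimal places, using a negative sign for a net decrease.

The combined multiplier is 0.91 × 1.037 = 0.94367.
That corresponds to a decrease of 5.63%.

-5.63%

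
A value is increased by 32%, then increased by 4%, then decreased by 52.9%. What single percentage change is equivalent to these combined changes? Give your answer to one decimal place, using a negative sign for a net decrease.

The combined multiplier is 1.32 × 1.04 × 0.471 = 0.6465888.
That corresponds to a decrease of 35.3%.

-35.3%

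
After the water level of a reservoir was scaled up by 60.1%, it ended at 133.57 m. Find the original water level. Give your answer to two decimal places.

The overall multiplier applied was 1.601.
So the original water level was 133.57 ÷ 1.601 ≈ 83.43 m.

83.43 m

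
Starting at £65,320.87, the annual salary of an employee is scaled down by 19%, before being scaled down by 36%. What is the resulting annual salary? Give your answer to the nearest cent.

Apply the 19% decrease: £65,320.87 × 0.81 = £52909.9047.
36% decrease: £52909.9047 × 0.64 = £33862.339008 ≈ £33,862.34.

£33,862.34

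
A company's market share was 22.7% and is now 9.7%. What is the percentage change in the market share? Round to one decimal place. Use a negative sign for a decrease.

-57.3%

The change is 9.7 − 22.7 = -13.0 percentage points.
Relative to the original 22.7%, that is -13.0 ÷ 22.7 ≈ -57.3%.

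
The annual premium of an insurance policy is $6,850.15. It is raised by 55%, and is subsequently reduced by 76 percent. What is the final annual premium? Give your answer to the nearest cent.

Apply the 55% increase: $6,850.15 × 1.55 = $10617.7325.
After the 76% decrease: $10617.7325 × 0.24 = $2548.2558 ≈ $2,548.26.

$2,548.26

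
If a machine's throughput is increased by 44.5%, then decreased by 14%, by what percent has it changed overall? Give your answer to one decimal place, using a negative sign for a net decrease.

The combined multiplier is 1.445 × 0.86 = 1.2427.
That corresponds to an increase of 24.3%.

24.3%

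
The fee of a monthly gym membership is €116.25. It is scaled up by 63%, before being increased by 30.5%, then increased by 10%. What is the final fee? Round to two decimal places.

After the 63% increase: €116.25 × 1.63 = €189.4875.
30.5% increase: €189.4875 × 1.305 = €247.2811875.
Apply the 10% increase: €247.2811875 × 1.1 = €272.00930625 ≈ €272.01.

€272.01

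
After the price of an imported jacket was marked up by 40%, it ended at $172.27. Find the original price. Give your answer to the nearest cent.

$123.05

The overall multiplier applied was 1.4.
So the original price was $172.27 ÷ 1.4 = $123.05.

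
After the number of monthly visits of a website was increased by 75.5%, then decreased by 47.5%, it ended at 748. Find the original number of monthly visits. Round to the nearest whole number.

Undoing the 47.5% decrease: 748 ÷ 0.525 ≈ 1424.761905.
Undoing the 75.5% increase: 1424.761905 ÷ 1.755 ≈ 812.

812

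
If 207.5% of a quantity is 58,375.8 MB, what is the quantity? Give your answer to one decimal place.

28,132.9 MB

58,375.8 MB ÷ 2.075 ≈ 28,132.9 MB.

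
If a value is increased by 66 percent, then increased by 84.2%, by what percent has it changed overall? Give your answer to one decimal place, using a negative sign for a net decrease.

A 66% increase multiplies by 1.66.
Then an 84.2% increase: 1.66 × 1.842 = 3.05772.
Overall factor 3.05772, i.e. 205.8%.

205.8%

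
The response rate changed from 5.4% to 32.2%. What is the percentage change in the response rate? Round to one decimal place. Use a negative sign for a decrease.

The change is 32.2 − 5.4 = 26.8 percentage points.
Relative to the original 5.4%, that is 26.8 ÷ 5.4 ≈ 496.3%.

496.3%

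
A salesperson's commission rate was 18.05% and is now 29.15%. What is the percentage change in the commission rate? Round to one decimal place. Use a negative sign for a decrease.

The change is 29.15 − 18.05 = 11.10 percentage points.
Relative to the original 18.05%, that is 11.10 ÷ 18.05 ≈ 61.5%.

61.5%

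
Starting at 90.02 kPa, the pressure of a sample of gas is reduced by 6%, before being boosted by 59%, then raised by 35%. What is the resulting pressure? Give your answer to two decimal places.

After the 6% decrease: 90.02 × 0.94 = 84.6188.
After the 59% increase: 84.6188 × 1.59 = 134.543892.
After the 35% increase: 134.543892 × 1.35 = 181.6342542 ≈ 181.63.

181.63 kPa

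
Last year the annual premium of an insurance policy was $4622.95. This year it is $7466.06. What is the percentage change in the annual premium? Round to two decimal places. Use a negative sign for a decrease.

Change: $7466.06 − $4622.95 = $2843.11.
Relative to the original: $2843.11 ÷ $4622.95 ≈ 61.50%.

61.50%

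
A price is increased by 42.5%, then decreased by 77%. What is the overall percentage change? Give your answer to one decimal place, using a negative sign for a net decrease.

The combined multiplier is 1.425 × 0.23 = 0.32775.
That corresponds to a decrease of 67.2%.

-67.2%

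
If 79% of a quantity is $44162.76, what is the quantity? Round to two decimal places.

$44162.76 ÷ 0.79 ≈ $55902.23.

$55902.23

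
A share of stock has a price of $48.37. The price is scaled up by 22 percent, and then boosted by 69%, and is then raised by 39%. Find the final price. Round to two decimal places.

$138.62

22% increase: $48.37 × 1.22 = $59.0114.
After the 69% increase: $59.0114 × 1.69 = $99.729266.
After the 39% increase: $99.729266 × 1.39 = $138.62367974 ≈ $138.62.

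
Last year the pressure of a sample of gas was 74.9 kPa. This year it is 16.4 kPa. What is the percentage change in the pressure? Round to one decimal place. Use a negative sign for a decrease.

-78.1%

Change: 16.4 − 74.9 = -58.5.
Relative to the original: -58.5 ÷ 74.9 ≈ -78.1%.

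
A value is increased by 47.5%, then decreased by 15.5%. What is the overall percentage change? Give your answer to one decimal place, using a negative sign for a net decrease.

The combined multiplier is 1.475 × 0.845 = 1.246375.
That corresponds to an increase of 24.6%.

24.6%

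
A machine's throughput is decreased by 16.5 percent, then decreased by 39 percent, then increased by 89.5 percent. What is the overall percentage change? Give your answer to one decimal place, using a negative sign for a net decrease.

-3.5%

The combined multiplier is 0.835 × 0.61 × 1.895 = 0.96521825.
That corresponds to a decrease of 3.5%.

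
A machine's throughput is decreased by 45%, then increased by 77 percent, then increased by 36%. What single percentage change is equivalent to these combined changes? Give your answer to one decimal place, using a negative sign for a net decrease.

A 45% decrease multiplies by 0.55.
Then a 77% increase: 0.55 × 1.77 = 0.9735.
Then a 36% increase: 0.9735 × 1.36 = 1.32396.
Overall factor 1.32396, i.e. 32.4%.

32.4%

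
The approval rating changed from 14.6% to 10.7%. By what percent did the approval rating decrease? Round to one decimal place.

The change is 10.7 − 14.6 = -3.9 percentage points.
Relative to the original 14.6%, that is -3.9 ÷ 14.6 ≈ -26.7%.
So the approval rating fell by 26.7%.

26.7%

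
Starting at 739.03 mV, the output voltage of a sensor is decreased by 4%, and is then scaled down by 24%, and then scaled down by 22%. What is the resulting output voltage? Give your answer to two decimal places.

420.57 mV

4% decrease: 739.03 × 0.96 = 709.4688.
Apply the 24% decrease: 709.4688 × 0.76 = 539.196288.
22% decrease: 539.196288 × 0.78 = 420.57310464 ≈ 420.57.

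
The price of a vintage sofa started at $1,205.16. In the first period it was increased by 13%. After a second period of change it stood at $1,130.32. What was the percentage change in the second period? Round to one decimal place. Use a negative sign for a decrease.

After the first period: $1,205.16 × 1.13 = $1361.8308.
Second-period multiplier: $1,130.32 ÷ $1361.8308 ≈ 0.83.
That is a change of -17.0%.

-17.0%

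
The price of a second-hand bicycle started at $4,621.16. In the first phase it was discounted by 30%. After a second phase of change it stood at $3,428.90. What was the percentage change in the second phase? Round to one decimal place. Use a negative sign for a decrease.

After the first phase: $4,621.16 × 0.7 = $3234.812.
Second-phase multiplier: $3,428.90 ÷ $3234.812 ≈ 1.06.
That is a change of 6.0%.

6.0%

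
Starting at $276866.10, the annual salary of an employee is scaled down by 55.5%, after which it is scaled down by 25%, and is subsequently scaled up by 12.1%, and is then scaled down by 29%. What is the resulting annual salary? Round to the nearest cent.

Each change multiplies by a factor: 0.445 × 0.75 × 1.121 × 0.71 = 0.2656349625.
$276866.10 × 0.2656349625 = $73545.31609102125 ≈ $73545.32.

$73545.32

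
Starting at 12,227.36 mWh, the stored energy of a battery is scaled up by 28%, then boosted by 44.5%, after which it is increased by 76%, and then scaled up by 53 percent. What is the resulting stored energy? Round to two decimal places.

60,899.62 mWh

Each change multiplies by a factor: 1.28 × 1.445 × 1.76 × 1.53 = 4.98060288.
12,227.36 × 4.98060288 = 60899.6244307968 ≈ 60,899.62.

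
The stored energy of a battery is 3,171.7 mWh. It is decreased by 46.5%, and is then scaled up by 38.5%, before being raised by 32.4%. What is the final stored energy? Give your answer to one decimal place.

Apply the 46.5% decrease: 3,171.7 × 0.535 = 1696.8595.
38.5% increase: 1696.8595 × 1.385 = 2350.1504075.
32.4% increase: 2350.1504075 × 1.324 = 3111.59913953 ≈ 3,111.6.

3,111.6 mWh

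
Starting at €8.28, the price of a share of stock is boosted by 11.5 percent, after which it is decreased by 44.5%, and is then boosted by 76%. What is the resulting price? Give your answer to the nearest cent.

After the 11.5% increase: €8.28 × 1.115 = €9.2322.
44.5% decrease: €9.2322 × 0.555 = €5.123871.
Apply the 76% increase: €5.123871 × 1.76 = €9.01801296 ≈ €9.02.

€9.02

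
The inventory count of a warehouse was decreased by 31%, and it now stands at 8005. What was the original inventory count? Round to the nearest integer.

The overall multiplier applied was 0.69.
So the original inventory count was 8005 ÷ 0.69 ≈ 11601.

11601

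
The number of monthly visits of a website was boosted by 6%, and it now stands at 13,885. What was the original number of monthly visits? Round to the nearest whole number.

13,099

The overall multiplier applied was 1.06.
So the original number of monthly visits was 13,885 ÷ 1.06 ≈ 13,099.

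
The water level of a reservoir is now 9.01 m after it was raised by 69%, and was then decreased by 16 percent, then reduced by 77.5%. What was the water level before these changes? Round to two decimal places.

Undoing the 77.5% decrease: 9.01 ÷ 0.225 ≈ 40.044444.
Undoing the 16% decrease: 40.044444 ÷ 0.84 ≈ 47.671957.
Undoing the 69% increase: 47.671957 ÷ 1.69 ≈ 28.21 m.

28.21 m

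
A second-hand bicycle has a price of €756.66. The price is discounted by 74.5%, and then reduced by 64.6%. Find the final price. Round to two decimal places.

Each change multiplies by a factor: 0.255 × 0.354 = 0.09027.
€756.66 × 0.09027 = €68.3036982 ≈ €68.30.

€68.30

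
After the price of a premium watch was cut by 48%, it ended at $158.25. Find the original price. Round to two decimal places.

The overall multiplier applied was 0.52.
So the original price was $158.25 ÷ 0.52 ≈ $304.33.

$304.33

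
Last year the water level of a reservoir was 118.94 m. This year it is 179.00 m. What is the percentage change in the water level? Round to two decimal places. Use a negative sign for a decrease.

Change: 179.00 − 118.94 = 60.06.
Relative to the original: 60.06 ÷ 118.94 ≈ 50.50%.

50.50%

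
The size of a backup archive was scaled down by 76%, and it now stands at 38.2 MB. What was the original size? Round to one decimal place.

The overall multiplier applied was 0.24.
So the original size was 38.2 ÷ 0.24 ≈ 159.2 MB.

159.2 MB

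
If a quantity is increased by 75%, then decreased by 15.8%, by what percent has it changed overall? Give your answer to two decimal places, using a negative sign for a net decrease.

47.35%

A 75% increase multiplies by 1.75.
Then a 15.8% decrease: 1.75 × 0.842 = 1.4735.
Overall factor 1.4735, i.e. 47.35%.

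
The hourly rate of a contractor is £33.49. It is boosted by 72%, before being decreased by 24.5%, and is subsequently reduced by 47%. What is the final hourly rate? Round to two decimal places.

Each change multiplies by a factor: 1.72 × 0.755 × 0.53 = 0.688258.
£33.49 × 0.688258 = £23.04976042 ≈ £23.05.

£23.05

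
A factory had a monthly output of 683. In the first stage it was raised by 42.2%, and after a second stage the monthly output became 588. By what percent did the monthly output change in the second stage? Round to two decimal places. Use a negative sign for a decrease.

After the first stage: 683 × 1.422 = 971.226.
Second-stage multiplier: 588 ÷ 971.226 ≈ 0.60542.
That is a change of -39.46%.

-39.46%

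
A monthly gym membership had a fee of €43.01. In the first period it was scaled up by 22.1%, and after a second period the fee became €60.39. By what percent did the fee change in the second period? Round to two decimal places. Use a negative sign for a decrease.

15.00%

After the first period: €43.01 × 1.221 = €52.51521.
Second-period multiplier: €60.39 ÷ €52.51521 ≈ 1.149953.
That is a change of 15.00%.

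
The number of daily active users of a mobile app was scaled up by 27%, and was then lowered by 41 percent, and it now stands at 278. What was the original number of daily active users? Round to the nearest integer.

371

The overall multiplier applied was 1.27 × 0.59 = 0.7493.
So the original number of daily active users was 278 ÷ 0.7493 ≈ 371.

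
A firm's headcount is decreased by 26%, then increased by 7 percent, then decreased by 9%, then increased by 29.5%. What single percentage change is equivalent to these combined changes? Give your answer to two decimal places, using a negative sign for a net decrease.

-6.69%

The combined multiplier is 0.74 × 1.07 × 0.91 × 1.295 = 0.93309671.
That corresponds to a decrease of 6.69%.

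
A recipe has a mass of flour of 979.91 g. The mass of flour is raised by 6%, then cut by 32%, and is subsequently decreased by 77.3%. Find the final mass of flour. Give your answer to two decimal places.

160.33 g

6% increase: 979.91 × 1.06 = 1038.7046.
Apply the 32% decrease: 1038.7046 × 0.68 = 706.319128.
77.3% decrease: 706.319128 × 0.227 = 160.334442056 ≈ 160.33.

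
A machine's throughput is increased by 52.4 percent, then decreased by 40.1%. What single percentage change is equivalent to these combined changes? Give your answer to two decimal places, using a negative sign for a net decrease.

A 52.4% increase multiplies by 1.524.
Then a 40.1% decrease: 1.524 × 0.599 = 0.912876.
Overall factor 0.912876, i.e. -8.71%.

-8.71%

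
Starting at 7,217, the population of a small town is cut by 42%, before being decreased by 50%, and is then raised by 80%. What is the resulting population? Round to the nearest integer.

After the 42% decrease: 7,217 × 0.58 = 4185.86.
Apply the 50% decrease: 4185.86 × 0.5 = 2092.93.
80% increase: 2092.93 × 1.8 = 3767.274 ≈ 3,767.

3,767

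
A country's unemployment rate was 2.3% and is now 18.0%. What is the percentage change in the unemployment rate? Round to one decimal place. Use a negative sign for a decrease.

682.6%

The change is 18.0 − 2.3 = 15.7 percentage points.
Relative to the original 2.3%, that is 15.7 ÷ 2.3 ≈ 682.6%.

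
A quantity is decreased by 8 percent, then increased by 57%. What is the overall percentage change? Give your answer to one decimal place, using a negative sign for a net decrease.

An 8% decrease multiplies by 0.92.
Then a 57% increase: 0.92 × 1.57 = 1.4444.
Overall factor 1.4444, i.e. 44.4%.

44.4%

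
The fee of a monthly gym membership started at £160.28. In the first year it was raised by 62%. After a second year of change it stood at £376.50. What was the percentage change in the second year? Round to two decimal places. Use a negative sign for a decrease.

45.00%

After the first year: £160.28 × 1.62 = £259.6536.
Second-year multiplier: £376.50 ÷ £259.6536 ≈ 1.450009.
That is a change of 45.00%.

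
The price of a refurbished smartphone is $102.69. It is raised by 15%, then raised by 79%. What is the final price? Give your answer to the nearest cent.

15% increase: $102.69 × 1.15 = $118.0935.
Apply the 79% increase: $118.0935 × 1.79 = $211.387365 ≈ $211.39.

$211.39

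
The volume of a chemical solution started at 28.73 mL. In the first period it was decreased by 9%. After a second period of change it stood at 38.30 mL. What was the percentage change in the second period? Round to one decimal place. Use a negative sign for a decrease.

After the first period: 28.73 × 0.91 = 26.1443.
Second-period multiplier: 38.30 ÷ 26.1443 ≈ 1.46495.
That is a change of 46.5%.

46.5%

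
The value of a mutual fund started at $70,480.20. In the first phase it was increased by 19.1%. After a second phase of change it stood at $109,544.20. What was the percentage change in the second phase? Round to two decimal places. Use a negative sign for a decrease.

30.50%

After the first phase: $70,480.20 × 1.191 = $83941.9182.
Second-phase multiplier: $109,544.20 ÷ $83941.9182 ≈ 1.305.
That is a change of 30.50%.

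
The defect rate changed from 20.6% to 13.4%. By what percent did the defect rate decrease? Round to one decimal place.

The change is 13.4 − 20.6 = -7.2 percentage points.
Relative to the original 20.6%, that is -7.2 ÷ 20.6 ≈ -35.0%.
So the defect rate fell by 35.0%.

35.0%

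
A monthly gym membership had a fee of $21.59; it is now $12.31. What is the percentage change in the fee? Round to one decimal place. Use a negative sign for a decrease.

Change: $12.31 − $21.59 = -$9.28.
Relative to the original: -$9.28 ÷ $21.59 ≈ -43.0%.

-43.0%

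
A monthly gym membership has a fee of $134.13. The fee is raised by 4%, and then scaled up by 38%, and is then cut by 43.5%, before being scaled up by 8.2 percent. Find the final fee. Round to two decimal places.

Each change multiplies by a factor: 1.04 × 1.38 × 0.565 × 1.082 = 0.877380816.
$134.13 × 0.877380816 = $117.68308885008 ≈ $117.68.

$117.68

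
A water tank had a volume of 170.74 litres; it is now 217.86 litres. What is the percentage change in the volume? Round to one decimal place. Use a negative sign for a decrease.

Change: 217.86 − 170.74 = 47.12.
Relative to the original: 47.12 ÷ 170.74 ≈ 27.6%.

27.6%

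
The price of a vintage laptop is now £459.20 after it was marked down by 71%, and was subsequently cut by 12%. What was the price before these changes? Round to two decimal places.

Undoing the 12% decrease: £459.20 ÷ 0.88 ≈ £521.818182.
Undoing the 71% decrease: £521.818182 ÷ 0.29 ≈ £1799.37.

£1799.37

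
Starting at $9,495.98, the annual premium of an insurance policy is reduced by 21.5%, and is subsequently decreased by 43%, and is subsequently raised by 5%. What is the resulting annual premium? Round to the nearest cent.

Each change multiplies by a factor: 0.785 × 0.57 × 1.05 = 0.4698225.
$9,495.98 × 0.4698225 = $4461.42506355 ≈ $4,461.43.

$4,461.43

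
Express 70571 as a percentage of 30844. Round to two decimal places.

70571 ÷ 30844 ≈ 228.80%.

228.80%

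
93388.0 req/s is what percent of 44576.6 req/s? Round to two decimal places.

93388.0 req/s ÷ 44576.6 req/s ≈ 209.50%.

209.50%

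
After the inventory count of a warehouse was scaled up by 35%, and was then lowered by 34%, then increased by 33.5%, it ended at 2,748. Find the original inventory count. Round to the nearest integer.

2,310

Undoing the 33.5% increase: 2,748 ÷ 1.335 ≈ 2058.426966.
Undoing the 34% decrease: 2058.426966 ÷ 0.66 ≈ 3118.828736.
Undoing the 35% increase: 3118.828736 ÷ 1.35 ≈ 2,310.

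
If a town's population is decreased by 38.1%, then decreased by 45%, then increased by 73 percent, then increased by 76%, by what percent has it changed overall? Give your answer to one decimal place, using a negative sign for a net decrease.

A 38.1% decrease multiplies by 0.619.
Then a 45% decrease: 0.619 × 0.55 = 0.34045.
Then a 73% increase: 0.34045 × 1.73 = 0.5889785.
Then a 76% increase: 0.5889785 × 1.76 = 1.03660216.
Overall factor 1.03660216, i.e. 3.7%.

3.7%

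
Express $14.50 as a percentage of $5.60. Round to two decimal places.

$14.50 ÷ $5.60 ≈ 258.93%.

258.93%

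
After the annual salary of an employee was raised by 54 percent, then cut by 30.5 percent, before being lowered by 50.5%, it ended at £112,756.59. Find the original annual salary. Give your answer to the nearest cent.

£212,829.20

Undoing the 50.5% decrease: £112,756.59 ÷ 0.495 ≈ £227791.090909.
Undoing the 30.5% decrease: £227791.090909 ÷ 0.695 ≈ £327756.965337.
Undoing the 54% increase: £327756.965337 ÷ 1.54 ≈ £212,829.20.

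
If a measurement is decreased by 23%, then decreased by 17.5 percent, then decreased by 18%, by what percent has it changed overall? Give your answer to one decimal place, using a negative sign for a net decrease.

-47.9%

The combined multiplier is 0.77 × 0.825 × 0.82 = 0.520905.
That corresponds to a decrease of 47.9%.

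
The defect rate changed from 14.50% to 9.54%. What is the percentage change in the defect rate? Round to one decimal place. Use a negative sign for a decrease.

The change is 9.54 − 14.50 = -4.96 percentage points.
Relative to the original 14.50%, that is -4.96 ÷ 14.50 ≈ -34.2%.

-34.2%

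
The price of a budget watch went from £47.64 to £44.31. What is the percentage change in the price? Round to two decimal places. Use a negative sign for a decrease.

-6.99%

Change: £44.31 − £47.64 = -£3.33.
Relative to the original: -£3.33 ÷ £47.64 ≈ -6.99%.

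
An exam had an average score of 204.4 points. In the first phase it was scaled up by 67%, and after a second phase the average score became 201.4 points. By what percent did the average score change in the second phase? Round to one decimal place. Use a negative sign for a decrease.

-41.0%

After the first phase: 204.4 × 1.67 = 341.348.
Second-phase multiplier: 201.4 ÷ 341.348 ≈ 0.59001.
That is a change of -41.0%.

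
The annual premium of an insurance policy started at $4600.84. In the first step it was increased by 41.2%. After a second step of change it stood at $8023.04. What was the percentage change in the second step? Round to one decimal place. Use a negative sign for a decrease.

After the first step: $4600.84 × 1.412 = $6496.38608.
Second-step multiplier: $8023.04 ÷ $6496.38608 ≈ 1.235.
That is a change of 23.5%.

23.5%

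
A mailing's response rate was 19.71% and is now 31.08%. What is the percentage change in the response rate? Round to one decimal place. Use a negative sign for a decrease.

The change is 31.08 − 19.71 = 11.37 percentage points.
Relative to the original 19.71%, that is 11.37 ÷ 19.71 ≈ 57.7%.

57.7%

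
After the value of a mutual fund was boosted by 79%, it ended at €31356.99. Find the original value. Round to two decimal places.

€17517.87

The overall multiplier applied was 1.79.
So the original value was €31356.99 ÷ 1.79 ≈ €17517.87.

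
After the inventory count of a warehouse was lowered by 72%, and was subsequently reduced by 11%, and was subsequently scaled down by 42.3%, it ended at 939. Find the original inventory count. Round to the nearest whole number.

The overall multiplier applied was 0.28 × 0.89 × 0.577 = 0.1437884.
So the original inventory count was 939 ÷ 0.1437884 ≈ 6,530.

6,530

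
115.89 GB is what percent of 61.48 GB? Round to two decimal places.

115.89 GB ÷ 61.48 GB ≈ 188.50%.

188.50%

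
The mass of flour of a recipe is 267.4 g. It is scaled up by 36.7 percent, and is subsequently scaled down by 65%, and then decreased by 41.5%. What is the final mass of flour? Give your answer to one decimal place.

74.8 g

Each change multiplies by a factor: 1.367 × 0.35 × 0.585 = 0.27989325.
267.4 × 0.27989325 = 74.84345505 ≈ 74.8.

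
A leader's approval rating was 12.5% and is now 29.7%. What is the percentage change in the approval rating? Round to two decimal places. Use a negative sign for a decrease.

137.60%

The change is 29.7 − 12.5 = 17.2 percentage points.
Relative to the original 12.5%, that is 17.2 ÷ 12.5 = 137.60%.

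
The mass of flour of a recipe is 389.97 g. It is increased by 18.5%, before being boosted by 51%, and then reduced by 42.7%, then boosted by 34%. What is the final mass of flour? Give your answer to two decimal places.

535.78 g

Each change multiplies by a factor: 1.185 × 1.51 × 0.573 × 1.34 = 1.373898717.
389.97 × 1.373898717 = 535.77928266849 ≈ 535.78.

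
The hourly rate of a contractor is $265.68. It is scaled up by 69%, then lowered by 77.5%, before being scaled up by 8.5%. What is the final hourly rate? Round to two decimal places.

$109.61

69% increase: $265.68 × 1.69 = $448.9992.
Apply the 77.5% decrease: $448.9992 × 0.225 = $101.02482.
8.5% increase: $101.02482 × 1.085 = $109.6119297 ≈ $109.61.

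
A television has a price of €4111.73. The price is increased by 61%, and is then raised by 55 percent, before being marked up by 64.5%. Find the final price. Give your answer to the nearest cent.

Each change multiplies by a factor: 1.61 × 1.55 × 1.645 = 4.1050975.
€4111.73 × 4.1050975 = €16879.052543675 ≈ €16879.05.

€16879.05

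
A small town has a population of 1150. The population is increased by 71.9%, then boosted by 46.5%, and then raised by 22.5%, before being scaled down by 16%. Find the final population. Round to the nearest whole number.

2980

Apply the 71.9% increase: 1150 × 1.719 = 1976.85.
46.5% increase: 1976.85 × 1.465 = 2896.08525.
After the 22.5% increase: 2896.08525 × 1.225 = 3547.70443125.
16% decrease: 3547.70443125 × 0.84 = 2980.07172225 ≈ 2980.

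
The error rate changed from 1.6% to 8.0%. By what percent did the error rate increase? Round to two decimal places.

400.00%

The change is 8.0 − 1.6 = 6.4 percentage points.
Relative to the original 1.6%, that is 6.4 ÷ 1.6 = 400.00%.
So the error rate rose by 400.00%.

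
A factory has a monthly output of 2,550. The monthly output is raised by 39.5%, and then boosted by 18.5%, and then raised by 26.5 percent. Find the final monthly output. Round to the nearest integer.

Apply the 39.5% increase: 2,550 × 1.395 = 3557.25.
18.5% increase: 3557.25 × 1.185 = 4215.34125.
Apply the 26.5% increase: 4215.34125 × 1.265 = 5332.40668125 ≈ 5,332.

5,332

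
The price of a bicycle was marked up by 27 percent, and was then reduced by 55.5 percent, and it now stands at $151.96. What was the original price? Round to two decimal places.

Undoing the 55.5% decrease: $151.96 ÷ 0.445 ≈ $341.483146.
Undoing the 27% increase: $341.483146 ÷ 1.27 ≈ $268.88.

$268.88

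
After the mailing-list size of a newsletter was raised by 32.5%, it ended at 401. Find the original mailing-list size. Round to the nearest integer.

The overall multiplier applied was 1.325.
So the original mailing-list size was 401 ÷ 1.325 ≈ 303.

303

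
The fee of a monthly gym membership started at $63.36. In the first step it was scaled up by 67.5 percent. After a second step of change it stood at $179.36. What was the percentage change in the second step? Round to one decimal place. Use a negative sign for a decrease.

After the first step: $63.36 × 1.675 = $106.128.
Second-step multiplier: $179.36 ÷ $106.128 ≈ 1.69003.
That is a change of 69.0%.

69.0%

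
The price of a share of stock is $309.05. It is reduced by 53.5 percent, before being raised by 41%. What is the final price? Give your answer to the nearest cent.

$202.63

Apply the 53.5% decrease: $309.05 × 0.465 = $143.70825.
Apply the 41% increase: $143.70825 × 1.41 = $202.6286325 ≈ $202.63.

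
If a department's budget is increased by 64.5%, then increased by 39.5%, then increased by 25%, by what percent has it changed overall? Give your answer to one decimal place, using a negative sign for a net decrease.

186.8%

A 64.5% increase multiplies by 1.645.
Then a 39.5% increase: 1.645 × 1.395 = 2.294775.
Then a 25% increase: 2.294775 × 1.25 = 2.86846875.
Overall factor 2.86846875, i.e. 186.8%.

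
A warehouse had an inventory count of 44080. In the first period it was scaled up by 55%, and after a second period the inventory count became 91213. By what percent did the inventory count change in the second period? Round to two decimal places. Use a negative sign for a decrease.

After the first period: 44080 × 1.55 = 68324.
Second-period multiplier: 91213 ÷ 68324 ≈ 1.335007.
That is a change of 33.50%.

33.50%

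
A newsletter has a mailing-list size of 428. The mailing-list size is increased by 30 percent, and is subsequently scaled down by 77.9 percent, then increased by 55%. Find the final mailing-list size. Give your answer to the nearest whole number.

30% increase: 428 × 1.3 = 556.4.
77.9% decrease: 556.4 × 0.221 = 122.9644.
Apply the 55% increase: 122.9644 × 1.55 = 190.59482 ≈ 191.

191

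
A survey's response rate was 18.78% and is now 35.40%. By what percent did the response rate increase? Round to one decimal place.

88.5%

The change is 35.40 − 18.78 = 16.62 percentage points.
Relative to the original 18.78%, that is 16.62 ÷ 18.78 ≈ 88.5%.
So the response rate rose by 88.5%.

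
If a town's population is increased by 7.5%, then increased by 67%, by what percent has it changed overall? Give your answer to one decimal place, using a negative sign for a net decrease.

The combined multiplier is 1.075 × 1.67 = 1.79525.
That corresponds to an increase of 79.5%.

79.5%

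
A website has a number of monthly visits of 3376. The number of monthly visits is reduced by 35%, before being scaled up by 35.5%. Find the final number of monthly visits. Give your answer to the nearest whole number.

After the 35% decrease: 3376 × 0.65 = 2194.4.
Apply the 35.5% increase: 2194.4 × 1.355 = 2973.412 ≈ 2973.

2973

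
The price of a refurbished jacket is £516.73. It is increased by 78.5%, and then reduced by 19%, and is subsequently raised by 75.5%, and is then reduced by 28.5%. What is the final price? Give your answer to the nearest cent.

Apply the 78.5% increase: £516.73 × 1.785 = £922.36305.
Apply the 19% decrease: £922.36305 × 0.81 = £747.1140705.
Apply the 75.5% increase: £747.1140705 × 1.755 = £1311.1851937275.
Apply the 28.5% decrease: £1311.1851937275 × 0.715 = £937.4974135151625 ≈ £937.50.

£937.50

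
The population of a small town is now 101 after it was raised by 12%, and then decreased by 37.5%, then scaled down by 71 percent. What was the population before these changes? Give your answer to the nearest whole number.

The overall multiplier applied was 1.12 × 0.625 × 0.29 = 0.203.
So the original population was 101 ÷ 0.203 ≈ 498.

498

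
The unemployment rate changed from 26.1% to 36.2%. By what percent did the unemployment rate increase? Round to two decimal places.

The change is 36.2 − 26.1 = 10.1 percentage points.
Relative to the original 26.1%, that is 10.1 ÷ 26.1 ≈ 38.70%.
So the unemployment rate rose by 38.70%.

38.70%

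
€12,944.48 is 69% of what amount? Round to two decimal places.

€12,944.48 ÷ 0.69 ≈ €18,760.12.

€18,760.12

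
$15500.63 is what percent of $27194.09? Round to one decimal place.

57.0%

$15500.63 ÷ $27194.09 ≈ 57.0%.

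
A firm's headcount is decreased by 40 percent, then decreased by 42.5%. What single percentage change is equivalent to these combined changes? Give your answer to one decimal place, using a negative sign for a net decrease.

The combined multiplier is 0.6 × 0.575 = 0.345.
That corresponds to a decrease of 65.5%.

-65.5%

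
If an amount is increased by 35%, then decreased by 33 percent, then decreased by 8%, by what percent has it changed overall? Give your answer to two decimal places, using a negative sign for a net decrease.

A 35% increase multiplies by 1.35.
Then a 33% decrease: 1.35 × 0.67 = 0.9045.
Then an 8% decrease: 0.9045 × 0.92 = 0.83214.
Overall factor 0.83214, i.e. -16.79%.

-16.79%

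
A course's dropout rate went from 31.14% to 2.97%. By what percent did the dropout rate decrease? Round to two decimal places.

90.46%

The change is 2.97 − 31.14 = -28.17 percentage points.
Relative to the original 31.14%, that is -28.17 ÷ 31.14 ≈ -90.46%.
So the dropout rate fell by 90.46%.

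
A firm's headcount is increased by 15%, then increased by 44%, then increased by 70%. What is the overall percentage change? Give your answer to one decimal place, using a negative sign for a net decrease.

The combined multiplier is 1.15 × 1.44 × 1.7 = 2.8152.
That corresponds to an increase of 181.5%.

181.5%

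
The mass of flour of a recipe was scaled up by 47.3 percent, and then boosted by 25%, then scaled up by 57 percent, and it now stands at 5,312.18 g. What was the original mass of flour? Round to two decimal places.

Undoing the 57% increase: 5,312.18 ÷ 1.57 ≈ 3383.55414.
Undoing the 25% increase: 3383.55414 ÷ 1.25 = 2706.843312.
Undoing the 47.3% increase: 2706.843312 ÷ 1.473 ≈ 1,837.64 g.

1,837.64 g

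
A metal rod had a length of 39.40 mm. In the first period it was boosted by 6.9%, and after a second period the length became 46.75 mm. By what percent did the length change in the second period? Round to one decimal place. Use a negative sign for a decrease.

After the first period: 39.40 × 1.069 = 42.1186.
Second-period multiplier: 46.75 ÷ 42.1186 ≈ 1.10996.
That is a change of 11.0%.

11.0%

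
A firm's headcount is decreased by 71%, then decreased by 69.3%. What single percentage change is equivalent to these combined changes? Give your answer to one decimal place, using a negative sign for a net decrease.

-91.1%

A 71% decrease multiplies by 0.29.
Then a 69.3% decrease: 0.29 × 0.307 = 0.08903.
Overall factor 0.08903, i.e. -91.1%.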